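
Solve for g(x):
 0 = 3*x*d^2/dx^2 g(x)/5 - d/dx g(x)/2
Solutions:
 g(x) = C1 + C2*x^(11/6)


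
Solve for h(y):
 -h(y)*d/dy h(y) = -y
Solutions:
 h(y) = -sqrt(C1 + y^2)
 h(y) = sqrt(C1 + y^2)


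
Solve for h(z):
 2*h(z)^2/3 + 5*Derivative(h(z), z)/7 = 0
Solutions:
 h(z) = 15/(C1 + 14*z)


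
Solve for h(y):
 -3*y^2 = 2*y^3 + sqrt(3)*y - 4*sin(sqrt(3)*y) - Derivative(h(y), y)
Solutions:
 h(y) = C1 + y^4/2 + y^3 + sqrt(3)*y^2/2 + 4*sqrt(3)*cos(sqrt(3)*y)/3


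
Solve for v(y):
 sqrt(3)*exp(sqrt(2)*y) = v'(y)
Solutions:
 v(y) = C1 + sqrt(6)*exp(sqrt(2)*y)/2


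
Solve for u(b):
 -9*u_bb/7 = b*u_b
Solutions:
 u(b) = C1 + C2*erf(sqrt(14)*b/6)


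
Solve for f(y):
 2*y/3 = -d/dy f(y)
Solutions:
 f(y) = C1 - y^2/3


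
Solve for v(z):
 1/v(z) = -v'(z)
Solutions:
 v(z) = -sqrt(C1 - 2*z)
 v(z) = sqrt(C1 - 2*z)


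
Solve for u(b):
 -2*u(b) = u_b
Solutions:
 u(b) = C1*exp(-2*b)


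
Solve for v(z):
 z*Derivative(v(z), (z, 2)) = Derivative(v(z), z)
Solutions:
 v(z) = C1 + C2*z^2


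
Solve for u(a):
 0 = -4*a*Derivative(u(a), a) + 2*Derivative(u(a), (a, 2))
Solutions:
 u(a) = C1 + C2*erfi(a)


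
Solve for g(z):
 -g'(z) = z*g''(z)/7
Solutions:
 g(z) = C1 + C2/z^6


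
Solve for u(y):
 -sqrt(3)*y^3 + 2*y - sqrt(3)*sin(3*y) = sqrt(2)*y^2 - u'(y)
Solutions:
 u(y) = C1 + sqrt(3)*y^4/4 + sqrt(2)*y^3/3 - y^2 - sqrt(3)*cos(3*y)/3


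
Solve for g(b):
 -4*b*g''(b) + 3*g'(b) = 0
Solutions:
 g(b) = C1 + C2*b^(7/4)


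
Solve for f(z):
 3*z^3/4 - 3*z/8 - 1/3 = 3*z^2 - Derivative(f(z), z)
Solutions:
 f(z) = C1 - 3*z^4/16 + z^3 + 3*z^2/16 + z/3


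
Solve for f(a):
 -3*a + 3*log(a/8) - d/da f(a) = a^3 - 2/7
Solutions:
 f(a) = C1 - a^4/4 - 3*a^2/2 + 3*a*log(a) - 9*a*log(2) - 19*a/7


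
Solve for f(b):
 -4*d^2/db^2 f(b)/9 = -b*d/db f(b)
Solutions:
 f(b) = C1 + C2*erfi(3*sqrt(2)*b/4)


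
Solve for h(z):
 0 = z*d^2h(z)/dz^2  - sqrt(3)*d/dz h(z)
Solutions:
 h(z) = C1 + C2*z^(1 + sqrt(3))


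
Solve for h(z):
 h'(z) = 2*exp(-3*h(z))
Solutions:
 h(z) = log(C1 + 6*z)/3
 h(z) = log((-3^(1/3) - 3^(5/6)*I)*(C1 + 2*z)^(1/3)/2)
 h(z) = log((-3^(1/3) + 3^(5/6)*I)*(C1 + 2*z)^(1/3)/2)


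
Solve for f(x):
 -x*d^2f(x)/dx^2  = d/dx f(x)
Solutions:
 f(x) = C1 + C2*log(x)


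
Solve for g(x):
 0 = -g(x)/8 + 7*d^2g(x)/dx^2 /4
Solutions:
 g(x) = C1*exp(-sqrt(14)*x/14) + C2*exp(sqrt(14)*x/14)


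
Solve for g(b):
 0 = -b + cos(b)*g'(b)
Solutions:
 g(b) = C1 + Integral(b/cos(b), b)


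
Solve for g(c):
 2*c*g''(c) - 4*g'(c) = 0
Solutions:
 g(c) = C1 + C2*c^3


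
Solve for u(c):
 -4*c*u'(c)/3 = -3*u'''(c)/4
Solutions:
 u(c) = C1 + Integral(C2*airyai(2*6^(1/3)*c/3) + C3*airybi(2*6^(1/3)*c/3), c)


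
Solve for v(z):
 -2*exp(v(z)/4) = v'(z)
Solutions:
 v(z) = 4*log(1/(C1 + 2*z)) + 8*log(2)


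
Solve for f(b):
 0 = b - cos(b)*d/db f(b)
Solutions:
 f(b) = C1 + Integral(b/cos(b), b)


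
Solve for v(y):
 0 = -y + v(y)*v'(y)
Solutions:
 v(y) = -sqrt(C1 + y^2)
 v(y) = sqrt(C1 + y^2)


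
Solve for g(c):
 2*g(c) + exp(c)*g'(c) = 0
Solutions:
 g(c) = C1*exp(2*exp(-c))


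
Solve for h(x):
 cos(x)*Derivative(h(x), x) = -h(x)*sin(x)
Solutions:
 h(x) = C1*cos(x)


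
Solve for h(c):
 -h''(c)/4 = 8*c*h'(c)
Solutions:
 h(c) = C1 + C2*erf(4*c)


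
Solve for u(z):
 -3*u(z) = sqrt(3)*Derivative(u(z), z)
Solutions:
 u(z) = C1*exp(-sqrt(3)*z)


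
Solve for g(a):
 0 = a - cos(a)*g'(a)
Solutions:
 g(a) = C1 + Integral(a/cos(a), a)


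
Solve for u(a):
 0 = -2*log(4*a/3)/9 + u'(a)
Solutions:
 u(a) = C1 + 2*a*log(a)/9 - 2*a*log(3)/9 - 2*a/9 + 4*a*log(2)/9


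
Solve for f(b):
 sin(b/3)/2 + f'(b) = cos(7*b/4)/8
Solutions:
 f(b) = C1 + sin(7*b/4)/14 + 3*cos(b/3)/2


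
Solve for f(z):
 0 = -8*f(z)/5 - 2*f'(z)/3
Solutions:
 f(z) = C1*exp(-12*z/5)


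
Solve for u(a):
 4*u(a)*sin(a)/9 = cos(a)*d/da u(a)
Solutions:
 u(a) = C1/cos(a)^(4/9)


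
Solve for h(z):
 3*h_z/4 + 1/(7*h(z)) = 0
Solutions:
 h(z) = -sqrt(C1 - 168*z)/21
 h(z) = sqrt(C1 - 168*z)/21


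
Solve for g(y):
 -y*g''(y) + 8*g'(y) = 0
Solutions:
 g(y) = C1 + C2*y^9


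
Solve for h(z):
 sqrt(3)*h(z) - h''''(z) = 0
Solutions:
 h(z) = C1*exp(-3^(1/8)*z) + C2*exp(3^(1/8)*z) + C3*sin(3^(1/8)*z) + C4*cos(3^(1/8)*z)


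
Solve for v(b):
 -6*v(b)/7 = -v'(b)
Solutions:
 v(b) = C1*exp(6*b/7)


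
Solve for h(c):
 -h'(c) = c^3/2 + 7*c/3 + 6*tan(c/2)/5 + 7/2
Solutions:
 h(c) = C1 - c^4/8 - 7*c^2/6 - 7*c/2 + 12*log(cos(c/2))/5


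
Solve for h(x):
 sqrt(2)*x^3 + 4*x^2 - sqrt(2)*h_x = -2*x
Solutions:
 h(x) = C1 + x^4/4 + 2*sqrt(2)*x^3/3 + sqrt(2)*x^2/2


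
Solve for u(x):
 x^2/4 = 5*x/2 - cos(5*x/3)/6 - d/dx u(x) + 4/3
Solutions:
 u(x) = C1 - x^3/12 + 5*x^2/4 + 4*x/3 - sin(5*x/3)/10


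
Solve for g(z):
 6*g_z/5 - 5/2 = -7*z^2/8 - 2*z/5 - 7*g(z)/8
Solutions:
 g(z) = C1*exp(-35*z/48) - z^2 + 16*z/7 - 68/245


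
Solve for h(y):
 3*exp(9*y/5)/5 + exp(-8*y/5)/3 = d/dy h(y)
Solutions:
 h(y) = C1 + exp(9*y/5)/3 - 5*exp(-8*y/5)/24


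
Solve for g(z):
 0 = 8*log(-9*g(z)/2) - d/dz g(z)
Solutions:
 -Integral(1/(log(-_y) - log(2) + 2*log(3)), (_y, g(z)))/8 = C1 - z


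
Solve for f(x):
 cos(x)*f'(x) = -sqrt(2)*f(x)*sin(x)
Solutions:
 f(x) = C1*cos(x)^(sqrt(2))


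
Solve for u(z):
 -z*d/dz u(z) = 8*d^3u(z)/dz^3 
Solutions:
 u(z) = C1 + Integral(C2*airyai(-z/2) + C3*airybi(-z/2), z)


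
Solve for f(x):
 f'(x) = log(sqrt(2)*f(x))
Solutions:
 -2*Integral(1/(2*log(_y) + log(2)), (_y, f(x))) = C1 - x


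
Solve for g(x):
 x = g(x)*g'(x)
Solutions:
 g(x) = -sqrt(C1 + x^2)
 g(x) = sqrt(C1 + x^2)


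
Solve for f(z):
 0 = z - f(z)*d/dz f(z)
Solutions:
 f(z) = -sqrt(C1 + z^2)
 f(z) = sqrt(C1 + z^2)


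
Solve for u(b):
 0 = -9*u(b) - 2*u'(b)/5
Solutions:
 u(b) = C1*exp(-45*b/2)


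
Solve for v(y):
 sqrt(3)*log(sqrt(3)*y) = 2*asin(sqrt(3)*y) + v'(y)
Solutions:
 v(y) = C1 + sqrt(3)*y*(log(y) - 1) - 2*y*asin(sqrt(3)*y) + sqrt(3)*y*log(3)/2 - 2*sqrt(3)*sqrt(1 - 3*y^2)/3


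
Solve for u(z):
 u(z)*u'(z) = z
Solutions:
 u(z) = -sqrt(C1 + z^2)
 u(z) = sqrt(C1 + z^2)


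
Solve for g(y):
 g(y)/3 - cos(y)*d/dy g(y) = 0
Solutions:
 g(y) = C1*(sin(y) + 1)^(1/6)/(sin(y) - 1)^(1/6)


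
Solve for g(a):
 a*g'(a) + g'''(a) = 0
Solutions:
 g(a) = C1 + Integral(C2*airyai(-a) + C3*airybi(-a), a)


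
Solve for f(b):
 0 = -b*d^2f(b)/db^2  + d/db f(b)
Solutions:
 f(b) = C1 + C2*b^2


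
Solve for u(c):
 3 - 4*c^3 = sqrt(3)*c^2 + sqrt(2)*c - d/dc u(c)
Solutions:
 u(c) = C1 + c^4 + sqrt(3)*c^3/3 + sqrt(2)*c^2/2 - 3*c


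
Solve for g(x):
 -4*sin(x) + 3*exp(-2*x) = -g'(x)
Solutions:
 g(x) = C1 - 4*cos(x) + 3*exp(-2*x)/2


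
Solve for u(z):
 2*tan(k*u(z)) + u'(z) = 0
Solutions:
 u(z) = Piecewise((-asin(exp(C1*k - 2*k*z))/k + pi/k, Ne(k, 0)), (nan, True))
 u(z) = Piecewise((asin(exp(C1*k - 2*k*z))/k, Ne(k, 0)), (nan, True))


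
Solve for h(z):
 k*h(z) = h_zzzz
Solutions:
 h(z) = C1*exp(-k^(1/4)*z) + C2*exp(k^(1/4)*z) + C3*exp(-I*k^(1/4)*z) + C4*exp(I*k^(1/4)*z)


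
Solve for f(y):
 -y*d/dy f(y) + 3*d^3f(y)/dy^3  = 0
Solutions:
 f(y) = C1 + Integral(C2*airyai(3^(2/3)*y/3) + C3*airybi(3^(2/3)*y/3), y)


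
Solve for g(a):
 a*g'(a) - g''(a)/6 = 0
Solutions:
 g(a) = C1 + C2*erfi(sqrt(3)*a)


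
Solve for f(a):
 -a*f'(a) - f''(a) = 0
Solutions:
 f(a) = C1 + C2*erf(sqrt(2)*a/2)


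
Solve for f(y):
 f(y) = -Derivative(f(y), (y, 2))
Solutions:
 f(y) = C1*sin(y) + C2*cos(y)


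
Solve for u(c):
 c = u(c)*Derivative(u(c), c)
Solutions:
 u(c) = -sqrt(C1 + c^2)
 u(c) = sqrt(C1 + c^2)


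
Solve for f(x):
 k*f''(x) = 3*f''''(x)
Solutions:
 f(x) = C1 + C2*x + C3*exp(-sqrt(3)*sqrt(k)*x/3) + C4*exp(sqrt(3)*sqrt(k)*x/3)


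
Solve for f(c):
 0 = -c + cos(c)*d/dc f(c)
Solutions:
 f(c) = C1 + Integral(c/cos(c), c)


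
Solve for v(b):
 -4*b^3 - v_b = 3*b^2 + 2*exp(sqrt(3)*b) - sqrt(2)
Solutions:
 v(b) = C1 - b^4 - b^3 + sqrt(2)*b - 2*sqrt(3)*exp(sqrt(3)*b)/3


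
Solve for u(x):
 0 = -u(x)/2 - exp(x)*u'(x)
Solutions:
 u(x) = C1*exp(exp(-x)/2)


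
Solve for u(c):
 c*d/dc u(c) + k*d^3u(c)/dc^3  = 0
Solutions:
 u(c) = C1 + Integral(C2*airyai(c*(-1/k)^(1/3)) + C3*airybi(c*(-1/k)^(1/3)), c)


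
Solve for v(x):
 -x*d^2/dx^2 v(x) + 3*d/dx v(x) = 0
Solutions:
 v(x) = C1 + C2*x^4


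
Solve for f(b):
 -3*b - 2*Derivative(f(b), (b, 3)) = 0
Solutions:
 f(b) = C1 + C2*b + C3*b^2 - b^4/16


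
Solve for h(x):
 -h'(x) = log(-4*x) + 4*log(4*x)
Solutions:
 h(x) = C1 - 5*x*log(x) + x*(-10*log(2) + 5 - I*pi)


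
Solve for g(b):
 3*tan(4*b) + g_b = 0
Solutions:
 g(b) = C1 + 3*log(cos(4*b))/4


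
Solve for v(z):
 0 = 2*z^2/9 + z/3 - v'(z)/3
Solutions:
 v(z) = C1 + 2*z^3/9 + z^2/2


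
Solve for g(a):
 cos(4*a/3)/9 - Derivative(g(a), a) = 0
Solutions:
 g(a) = C1 + sin(4*a/3)/12


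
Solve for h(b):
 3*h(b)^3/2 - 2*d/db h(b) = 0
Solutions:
 h(b) = -sqrt(2)*sqrt(-1/(C1 + 3*b))
 h(b) = sqrt(2)*sqrt(-1/(C1 + 3*b))


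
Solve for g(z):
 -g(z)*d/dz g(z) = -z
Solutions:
 g(z) = -sqrt(C1 + z^2)
 g(z) = sqrt(C1 + z^2)


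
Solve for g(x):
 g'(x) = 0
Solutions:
 g(x) = C1


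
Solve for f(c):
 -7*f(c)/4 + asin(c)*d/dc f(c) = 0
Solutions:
 f(c) = C1*exp(7*Integral(1/asin(c), c)/4)


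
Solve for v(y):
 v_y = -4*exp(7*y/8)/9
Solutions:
 v(y) = C1 - 32*exp(7*y/8)/63


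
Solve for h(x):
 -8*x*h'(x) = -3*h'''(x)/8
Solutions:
 h(x) = C1 + Integral(C2*airyai(4*3^(2/3)*x/3) + C3*airybi(4*3^(2/3)*x/3), x)


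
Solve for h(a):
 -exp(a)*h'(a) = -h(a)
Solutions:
 h(a) = C1*exp(-exp(-a))


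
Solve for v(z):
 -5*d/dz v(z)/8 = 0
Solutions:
 v(z) = C1


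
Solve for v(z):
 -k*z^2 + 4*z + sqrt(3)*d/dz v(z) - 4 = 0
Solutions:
 v(z) = C1 + sqrt(3)*k*z^3/9 - 2*sqrt(3)*z^2/3 + 4*sqrt(3)*z/3


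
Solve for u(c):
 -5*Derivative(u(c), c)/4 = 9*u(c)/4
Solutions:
 u(c) = C1*exp(-9*c/5)


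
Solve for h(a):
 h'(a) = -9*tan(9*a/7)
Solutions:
 h(a) = C1 + 7*log(cos(9*a/7))


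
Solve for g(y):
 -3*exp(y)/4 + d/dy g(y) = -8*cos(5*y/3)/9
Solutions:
 g(y) = C1 + 3*exp(y)/4 - 8*sin(5*y/3)/15


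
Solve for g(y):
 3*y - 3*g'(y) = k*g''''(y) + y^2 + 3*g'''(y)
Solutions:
 g(y) = C1 + C2*exp(-y*((sqrt(((3 + 2/k^2)^2 - 4/k^4)/k^2)/2 + 3/(2*k) + k^(-3))^(1/3) + 1/k + 1/(k^2*(sqrt(((3 + 2/k^2)^2 - 4/k^4)/k^2)/2 + 3/(2*k) + k^(-3))^(1/3)))) + C3*exp(y*((sqrt(((3 + 2/k^2)^2 - 4/k^4)/k^2)/2 + 3/(2*k) + k^(-3))^(1/3)/2 - sqrt(3)*I*(sqrt(((3 + 2/k^2)^2 - 4/k^4)/k^2)/2 + 3/(2*k) + k^(-3))^(1/3)/2 - 1/k - 2/(k^2*(-1 + sqrt(3)*I)*(sqrt(((3 + 2/k^2)^2 - 4/k^4)/k^2)/2 + 3/(2*k) + k^(-3))^(1/3)))) + C4*exp(y*((sqrt(((3 + 2/k^2)^2 - 4/k^4)/k^2)/2 + 3/(2*k) + k^(-3))^(1/3)/2 + sqrt(3)*I*(sqrt(((3 + 2/k^2)^2 - 4/k^4)/k^2)/2 + 3/(2*k) + k^(-3))^(1/3)/2 - 1/k + 2/(k^2*(1 + sqrt(3)*I)*(sqrt(((3 + 2/k^2)^2 - 4/k^4)/k^2)/2 + 3/(2*k) + k^(-3))^(1/3)))) - y^3/9 + y^2/2 + 2*y/3


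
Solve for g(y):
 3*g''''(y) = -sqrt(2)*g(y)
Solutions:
 g(y) = (C1*sin(2^(5/8)*3^(3/4)*y/6) + C2*cos(2^(5/8)*3^(3/4)*y/6))*exp(-2^(5/8)*3^(3/4)*y/6) + (C3*sin(2^(5/8)*3^(3/4)*y/6) + C4*cos(2^(5/8)*3^(3/4)*y/6))*exp(2^(5/8)*3^(3/4)*y/6)


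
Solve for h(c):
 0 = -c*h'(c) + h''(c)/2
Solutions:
 h(c) = C1 + C2*erfi(c)


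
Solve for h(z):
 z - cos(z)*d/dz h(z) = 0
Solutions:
 h(z) = C1 + Integral(z/cos(z), z)


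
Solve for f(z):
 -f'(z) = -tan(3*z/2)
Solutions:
 f(z) = C1 - 2*log(cos(3*z/2))/3


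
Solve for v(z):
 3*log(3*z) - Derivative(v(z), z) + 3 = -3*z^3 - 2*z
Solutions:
 v(z) = C1 + 3*z^4/4 + z^2 + 3*z*log(z) + z*log(27)


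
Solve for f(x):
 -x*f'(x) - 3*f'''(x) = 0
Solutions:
 f(x) = C1 + Integral(C2*airyai(-3^(2/3)*x/3) + C3*airybi(-3^(2/3)*x/3), x)


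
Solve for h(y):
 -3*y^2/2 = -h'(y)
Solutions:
 h(y) = C1 + y^3/2


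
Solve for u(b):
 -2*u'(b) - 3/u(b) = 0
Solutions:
 u(b) = -sqrt(C1 - 3*b)
 u(b) = sqrt(C1 - 3*b)


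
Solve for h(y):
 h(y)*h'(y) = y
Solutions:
 h(y) = -sqrt(C1 + y^2)
 h(y) = sqrt(C1 + y^2)


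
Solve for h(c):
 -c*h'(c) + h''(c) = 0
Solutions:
 h(c) = C1 + C2*erfi(sqrt(2)*c/2)


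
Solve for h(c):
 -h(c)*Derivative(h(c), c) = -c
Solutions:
 h(c) = -sqrt(C1 + c^2)
 h(c) = sqrt(C1 + c^2)


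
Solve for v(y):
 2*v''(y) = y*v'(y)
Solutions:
 v(y) = C1 + C2*erfi(y/2)


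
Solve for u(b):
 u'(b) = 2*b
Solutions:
 u(b) = C1 + b^2


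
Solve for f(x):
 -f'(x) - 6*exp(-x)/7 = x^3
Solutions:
 f(x) = C1 - x^4/4 + 6*exp(-x)/7


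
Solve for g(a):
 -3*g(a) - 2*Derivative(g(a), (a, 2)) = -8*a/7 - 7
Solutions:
 g(a) = C1*sin(sqrt(6)*a/2) + C2*cos(sqrt(6)*a/2) + 8*a/21 + 7/3


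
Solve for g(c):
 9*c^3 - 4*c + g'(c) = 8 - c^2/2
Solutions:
 g(c) = C1 - 9*c^4/4 - c^3/6 + 2*c^2 + 8*c


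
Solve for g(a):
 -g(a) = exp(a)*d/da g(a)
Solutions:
 g(a) = C1*exp(exp(-a))


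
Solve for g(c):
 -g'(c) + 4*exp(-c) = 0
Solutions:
 g(c) = C1 - 4*exp(-c)


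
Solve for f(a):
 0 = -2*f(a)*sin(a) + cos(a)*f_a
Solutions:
 f(a) = C1/cos(a)^2


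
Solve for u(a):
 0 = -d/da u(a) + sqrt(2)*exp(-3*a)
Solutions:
 u(a) = C1 - sqrt(2)*exp(-3*a)/3


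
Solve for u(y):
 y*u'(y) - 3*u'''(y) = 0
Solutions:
 u(y) = C1 + Integral(C2*airyai(3^(2/3)*y/3) + C3*airybi(3^(2/3)*y/3), y)


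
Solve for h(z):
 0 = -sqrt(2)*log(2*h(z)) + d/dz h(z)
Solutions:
 -sqrt(2)*Integral(1/(log(_y) + log(2)), (_y, h(z)))/2 = C1 - z


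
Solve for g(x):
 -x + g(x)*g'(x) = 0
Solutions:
 g(x) = -sqrt(C1 + x^2)
 g(x) = sqrt(C1 + x^2)


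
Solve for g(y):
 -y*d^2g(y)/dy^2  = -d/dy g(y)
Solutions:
 g(y) = C1 + C2*y^2


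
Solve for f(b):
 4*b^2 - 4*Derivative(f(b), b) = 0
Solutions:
 f(b) = C1 + b^3/3


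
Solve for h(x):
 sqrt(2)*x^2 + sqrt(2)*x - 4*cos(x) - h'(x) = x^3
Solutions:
 h(x) = C1 - x^4/4 + sqrt(2)*x^3/3 + sqrt(2)*x^2/2 - 4*sin(x)


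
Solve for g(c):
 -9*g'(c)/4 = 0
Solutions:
 g(c) = C1


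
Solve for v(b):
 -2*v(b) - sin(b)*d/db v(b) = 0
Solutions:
 v(b) = C1*(cos(b) + 1)/(cos(b) - 1)


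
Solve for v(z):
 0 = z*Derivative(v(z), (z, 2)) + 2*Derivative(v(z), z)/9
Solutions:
 v(z) = C1 + C2*z^(7/9)


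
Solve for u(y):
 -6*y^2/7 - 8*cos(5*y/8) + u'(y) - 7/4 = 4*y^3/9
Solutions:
 u(y) = C1 + y^4/9 + 2*y^3/7 + 7*y/4 + 64*sin(5*y/8)/5


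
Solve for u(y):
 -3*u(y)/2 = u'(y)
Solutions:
 u(y) = C1*exp(-3*y/2)


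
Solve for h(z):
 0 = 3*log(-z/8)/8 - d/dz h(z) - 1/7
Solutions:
 h(z) = C1 + 3*z*log(-z)/8 + z*(-63*log(2) - 29)/56


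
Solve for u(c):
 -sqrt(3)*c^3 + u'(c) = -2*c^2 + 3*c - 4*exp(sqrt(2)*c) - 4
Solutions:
 u(c) = C1 + sqrt(3)*c^4/4 - 2*c^3/3 + 3*c^2/2 - 4*c - 2*sqrt(2)*exp(sqrt(2)*c)


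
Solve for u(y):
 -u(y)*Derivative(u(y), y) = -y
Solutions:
 u(y) = -sqrt(C1 + y^2)
 u(y) = sqrt(C1 + y^2)


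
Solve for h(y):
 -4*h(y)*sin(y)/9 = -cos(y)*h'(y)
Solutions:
 h(y) = C1/cos(y)^(4/9)


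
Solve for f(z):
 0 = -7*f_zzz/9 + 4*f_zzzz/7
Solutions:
 f(z) = C1 + C2*z + C3*z^2 + C4*exp(49*z/36)


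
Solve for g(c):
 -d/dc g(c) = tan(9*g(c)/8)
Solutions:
 g(c) = -8*asin(C1*exp(-9*c/8))/9 + 8*pi/9
 g(c) = 8*asin(C1*exp(-9*c/8))/9


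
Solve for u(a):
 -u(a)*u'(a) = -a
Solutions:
 u(a) = -sqrt(C1 + a^2)
 u(a) = sqrt(C1 + a^2)


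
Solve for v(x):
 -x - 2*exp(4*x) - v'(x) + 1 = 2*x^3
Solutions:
 v(x) = C1 - x^4/2 - x^2/2 + x - exp(4*x)/2


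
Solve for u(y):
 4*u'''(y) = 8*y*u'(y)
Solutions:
 u(y) = C1 + Integral(C2*airyai(2^(1/3)*y) + C3*airybi(2^(1/3)*y), y)


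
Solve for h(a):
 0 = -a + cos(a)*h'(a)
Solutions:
 h(a) = C1 + Integral(a/cos(a), a)


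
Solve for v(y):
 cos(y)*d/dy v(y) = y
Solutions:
 v(y) = C1 + Integral(y/cos(y), y)


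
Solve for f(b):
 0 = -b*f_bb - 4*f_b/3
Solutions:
 f(b) = C1 + C2/b^(1/3)


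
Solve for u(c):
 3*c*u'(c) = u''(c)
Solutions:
 u(c) = C1 + C2*erfi(sqrt(6)*c/2)


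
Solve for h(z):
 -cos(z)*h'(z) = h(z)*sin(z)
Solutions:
 h(z) = C1*cos(z)


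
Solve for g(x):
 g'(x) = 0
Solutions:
 g(x) = C1


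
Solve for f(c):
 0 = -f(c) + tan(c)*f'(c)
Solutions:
 f(c) = C1*sin(c)


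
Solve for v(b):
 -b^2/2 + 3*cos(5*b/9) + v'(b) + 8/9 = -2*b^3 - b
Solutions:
 v(b) = C1 - b^4/2 + b^3/6 - b^2/2 - 8*b/9 - 27*sin(5*b/9)/5


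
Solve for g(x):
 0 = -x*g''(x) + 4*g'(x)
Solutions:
 g(x) = C1 + C2*x^5


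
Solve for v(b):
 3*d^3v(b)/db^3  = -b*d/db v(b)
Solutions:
 v(b) = C1 + Integral(C2*airyai(-3^(2/3)*b/3) + C3*airybi(-3^(2/3)*b/3), b)


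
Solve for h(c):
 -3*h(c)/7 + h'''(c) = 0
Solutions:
 h(c) = C3*exp(3^(1/3)*7^(2/3)*c/7) + (C1*sin(3^(5/6)*7^(2/3)*c/14) + C2*cos(3^(5/6)*7^(2/3)*c/14))*exp(-3^(1/3)*7^(2/3)*c/14)


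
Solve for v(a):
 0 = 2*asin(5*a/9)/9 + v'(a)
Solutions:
 v(a) = C1 - 2*a*asin(5*a/9)/9 - 2*sqrt(81 - 25*a^2)/45


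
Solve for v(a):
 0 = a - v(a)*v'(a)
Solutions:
 v(a) = -sqrt(C1 + a^2)
 v(a) = sqrt(C1 + a^2)


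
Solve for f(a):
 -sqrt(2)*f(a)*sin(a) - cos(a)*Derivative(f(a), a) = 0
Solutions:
 f(a) = C1*cos(a)^(sqrt(2))


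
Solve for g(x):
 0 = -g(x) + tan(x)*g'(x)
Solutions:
 g(x) = C1*sin(x)


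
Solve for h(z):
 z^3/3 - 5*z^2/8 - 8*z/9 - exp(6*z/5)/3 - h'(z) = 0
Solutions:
 h(z) = C1 + z^4/12 - 5*z^3/24 - 4*z^2/9 - 5*exp(6*z/5)/18


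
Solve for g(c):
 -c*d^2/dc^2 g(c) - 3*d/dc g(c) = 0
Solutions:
 g(c) = C1 + C2/c^2


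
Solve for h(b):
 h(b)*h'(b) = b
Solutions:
 h(b) = -sqrt(C1 + b^2)
 h(b) = sqrt(C1 + b^2)


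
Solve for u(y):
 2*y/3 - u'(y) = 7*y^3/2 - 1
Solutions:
 u(y) = C1 - 7*y^4/8 + y^2/3 + y


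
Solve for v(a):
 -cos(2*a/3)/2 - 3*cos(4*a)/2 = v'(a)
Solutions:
 v(a) = C1 - 3*sin(2*a/3)/4 - 3*sin(4*a)/8


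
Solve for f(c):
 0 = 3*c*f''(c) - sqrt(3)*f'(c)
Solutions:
 f(c) = C1 + C2*c^(sqrt(3)/3 + 1)


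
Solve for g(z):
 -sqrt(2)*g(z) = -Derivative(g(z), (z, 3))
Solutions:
 g(z) = C3*exp(2^(1/6)*z) + (C1*sin(2^(1/6)*sqrt(3)*z/2) + C2*cos(2^(1/6)*sqrt(3)*z/2))*exp(-2^(1/6)*z/2)


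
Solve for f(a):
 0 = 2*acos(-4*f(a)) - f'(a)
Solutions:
 Integral(1/acos(-4*_y), (_y, f(a))) = C1 + 2*a


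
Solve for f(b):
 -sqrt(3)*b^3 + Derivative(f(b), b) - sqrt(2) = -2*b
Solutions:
 f(b) = C1 + sqrt(3)*b^4/4 - b^2 + sqrt(2)*b


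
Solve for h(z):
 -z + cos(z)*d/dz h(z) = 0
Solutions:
 h(z) = C1 + Integral(z/cos(z), z)


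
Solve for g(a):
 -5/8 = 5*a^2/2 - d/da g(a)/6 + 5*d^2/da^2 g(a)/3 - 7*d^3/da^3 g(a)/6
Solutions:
 g(a) = C1 + C2*exp(a*(5 - 3*sqrt(2))/7) + C3*exp(a*(3*sqrt(2) + 5)/7) + 5*a^3 + 150*a^2 + 11175*a/4


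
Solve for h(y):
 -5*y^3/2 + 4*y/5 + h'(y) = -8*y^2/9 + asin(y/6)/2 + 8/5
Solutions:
 h(y) = C1 + 5*y^4/8 - 8*y^3/27 - 2*y^2/5 + y*asin(y/6)/2 + 8*y/5 + sqrt(36 - y^2)/2


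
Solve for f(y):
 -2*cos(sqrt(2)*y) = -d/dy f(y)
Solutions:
 f(y) = C1 + sqrt(2)*sin(sqrt(2)*y)


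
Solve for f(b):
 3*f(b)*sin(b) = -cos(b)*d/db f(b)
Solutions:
 f(b) = C1*cos(b)^3


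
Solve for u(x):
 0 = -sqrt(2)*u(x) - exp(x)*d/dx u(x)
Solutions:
 u(x) = C1*exp(sqrt(2)*exp(-x))


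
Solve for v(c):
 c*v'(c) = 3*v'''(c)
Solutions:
 v(c) = C1 + Integral(C2*airyai(3^(2/3)*c/3) + C3*airybi(3^(2/3)*c/3), c)


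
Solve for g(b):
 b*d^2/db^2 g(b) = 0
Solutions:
 g(b) = C1 + C2*b


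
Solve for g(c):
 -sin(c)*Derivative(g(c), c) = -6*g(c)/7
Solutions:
 g(c) = C1*(cos(c) - 1)^(3/7)/(cos(c) + 1)^(3/7)


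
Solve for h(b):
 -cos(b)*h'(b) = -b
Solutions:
 h(b) = C1 + Integral(b/cos(b), b)


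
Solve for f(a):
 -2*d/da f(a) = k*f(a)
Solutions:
 f(a) = C1*exp(-a*k/2)


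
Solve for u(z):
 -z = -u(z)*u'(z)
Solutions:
 u(z) = -sqrt(C1 + z^2)
 u(z) = sqrt(C1 + z^2)


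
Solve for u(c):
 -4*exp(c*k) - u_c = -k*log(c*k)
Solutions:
 u(c) = C1 + c*k*log(c*k) - c*k + Piecewise((-4*exp(c*k)/k, Ne(k, 0)), (-4*c, True))


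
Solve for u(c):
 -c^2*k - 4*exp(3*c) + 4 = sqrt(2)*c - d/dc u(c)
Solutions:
 u(c) = C1 + c^3*k/3 + sqrt(2)*c^2/2 - 4*c + 4*exp(3*c)/3


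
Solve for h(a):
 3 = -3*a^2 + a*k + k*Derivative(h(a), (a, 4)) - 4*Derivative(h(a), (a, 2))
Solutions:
 h(a) = C1 + C2*a + C3*exp(-2*a*sqrt(1/k)) + C4*exp(2*a*sqrt(1/k)) - a^4/16 + a^3*k/24 + 3*a^2*(-k - 2)/16


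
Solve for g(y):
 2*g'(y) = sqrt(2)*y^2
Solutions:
 g(y) = C1 + sqrt(2)*y^3/6


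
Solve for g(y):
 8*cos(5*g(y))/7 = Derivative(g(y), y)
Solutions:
 -8*y/7 - log(sin(5*g(y)) - 1)/10 + log(sin(5*g(y)) + 1)/10 = C1


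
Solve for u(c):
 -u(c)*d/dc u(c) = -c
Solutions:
 u(c) = -sqrt(C1 + c^2)
 u(c) = sqrt(C1 + c^2)


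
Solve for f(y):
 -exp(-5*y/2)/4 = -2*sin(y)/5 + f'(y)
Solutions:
 f(y) = C1 - 2*cos(y)/5 + exp(-5*y/2)/10


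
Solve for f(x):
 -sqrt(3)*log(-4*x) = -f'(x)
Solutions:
 f(x) = C1 + sqrt(3)*x*log(-x) + sqrt(3)*x*(-1 + 2*log(2))


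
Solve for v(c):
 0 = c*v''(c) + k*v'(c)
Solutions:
 v(c) = C1 + c^(1 - re(k))*(C2*sin(log(c)*Abs(im(k))) + C3*cos(log(c)*im(k)))


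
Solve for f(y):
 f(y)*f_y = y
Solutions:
 f(y) = -sqrt(C1 + y^2)
 f(y) = sqrt(C1 + y^2)


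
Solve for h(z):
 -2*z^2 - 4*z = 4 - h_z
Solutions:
 h(z) = C1 + 2*z^3/3 + 2*z^2 + 4*z


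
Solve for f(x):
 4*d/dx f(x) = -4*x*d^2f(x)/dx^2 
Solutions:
 f(x) = C1 + C2*log(x)


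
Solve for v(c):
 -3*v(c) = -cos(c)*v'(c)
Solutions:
 v(c) = C1*(sin(c) + 1)^(3/2)/(sin(c) - 1)^(3/2)


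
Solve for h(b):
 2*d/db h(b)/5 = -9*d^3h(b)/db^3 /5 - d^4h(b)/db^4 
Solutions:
 h(b) = C1 + C2*exp(b*(-6 + 9/(5*sqrt(79) + 52)^(1/3) + (5*sqrt(79) + 52)^(1/3))/10)*sin(sqrt(3)*b*(-(5*sqrt(79) + 52)^(1/3) + 9/(5*sqrt(79) + 52)^(1/3))/10) + C3*exp(b*(-6 + 9/(5*sqrt(79) + 52)^(1/3) + (5*sqrt(79) + 52)^(1/3))/10)*cos(sqrt(3)*b*(-(5*sqrt(79) + 52)^(1/3) + 9/(5*sqrt(79) + 52)^(1/3))/10) + C4*exp(-b*(9/(5*sqrt(79) + 52)^(1/3) + 3 + (5*sqrt(79) + 52)^(1/3))/5)


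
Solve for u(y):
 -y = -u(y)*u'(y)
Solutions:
 u(y) = -sqrt(C1 + y^2)
 u(y) = sqrt(C1 + y^2)


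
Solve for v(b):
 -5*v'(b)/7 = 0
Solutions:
 v(b) = C1


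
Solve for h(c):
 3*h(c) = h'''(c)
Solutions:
 h(c) = C3*exp(3^(1/3)*c) + (C1*sin(3^(5/6)*c/2) + C2*cos(3^(5/6)*c/2))*exp(-3^(1/3)*c/2)


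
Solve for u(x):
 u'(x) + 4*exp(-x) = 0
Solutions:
 u(x) = C1 + 4*exp(-x)


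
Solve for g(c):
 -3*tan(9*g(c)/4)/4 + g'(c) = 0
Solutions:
 g(c) = -4*asin(C1*exp(27*c/16))/9 + 4*pi/9
 g(c) = 4*asin(C1*exp(27*c/16))/9


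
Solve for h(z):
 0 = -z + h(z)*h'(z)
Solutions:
 h(z) = -sqrt(C1 + z^2)
 h(z) = sqrt(C1 + z^2)


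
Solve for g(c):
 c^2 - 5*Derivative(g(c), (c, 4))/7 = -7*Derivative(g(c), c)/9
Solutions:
 g(c) = C1 + C4*exp(7^(2/3)*75^(1/3)*c/15) - 3*c^3/7 + (C2*sin(3^(5/6)*35^(2/3)*c/30) + C3*cos(3^(5/6)*35^(2/3)*c/30))*exp(-7^(2/3)*75^(1/3)*c/30)


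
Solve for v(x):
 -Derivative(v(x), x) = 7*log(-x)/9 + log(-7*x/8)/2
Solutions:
 v(x) = C1 - 23*x*log(-x)/18 + x*(-9*log(7) + 27*log(2) + 23)/18


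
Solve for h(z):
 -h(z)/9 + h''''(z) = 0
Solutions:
 h(z) = C1*exp(-sqrt(3)*z/3) + C2*exp(sqrt(3)*z/3) + C3*sin(sqrt(3)*z/3) + C4*cos(sqrt(3)*z/3)


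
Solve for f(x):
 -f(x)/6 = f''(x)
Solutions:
 f(x) = C1*sin(sqrt(6)*x/6) + C2*cos(sqrt(6)*x/6)


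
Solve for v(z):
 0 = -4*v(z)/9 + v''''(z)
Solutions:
 v(z) = C1*exp(-sqrt(6)*z/3) + C2*exp(sqrt(6)*z/3) + C3*sin(sqrt(6)*z/3) + C4*cos(sqrt(6)*z/3)


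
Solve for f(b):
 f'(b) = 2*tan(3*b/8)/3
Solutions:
 f(b) = C1 - 16*log(cos(3*b/8))/9


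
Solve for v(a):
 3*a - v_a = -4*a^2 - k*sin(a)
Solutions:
 v(a) = C1 + 4*a^3/3 + 3*a^2/2 - k*cos(a)


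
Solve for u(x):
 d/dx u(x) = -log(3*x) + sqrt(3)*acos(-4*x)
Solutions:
 u(x) = C1 - x*log(x) - x*log(3) + x + sqrt(3)*(x*acos(-4*x) + sqrt(1 - 16*x^2)/4)


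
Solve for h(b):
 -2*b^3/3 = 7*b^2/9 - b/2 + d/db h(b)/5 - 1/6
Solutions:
 h(b) = C1 - 5*b^4/6 - 35*b^3/27 + 5*b^2/4 + 5*b/6


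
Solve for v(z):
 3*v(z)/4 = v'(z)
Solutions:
 v(z) = C1*exp(3*z/4)


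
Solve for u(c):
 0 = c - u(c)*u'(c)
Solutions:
 u(c) = -sqrt(C1 + c^2)
 u(c) = sqrt(C1 + c^2)


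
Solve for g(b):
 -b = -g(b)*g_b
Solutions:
 g(b) = -sqrt(C1 + b^2)
 g(b) = sqrt(C1 + b^2)


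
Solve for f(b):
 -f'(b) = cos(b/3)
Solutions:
 f(b) = C1 - 3*sin(b/3)


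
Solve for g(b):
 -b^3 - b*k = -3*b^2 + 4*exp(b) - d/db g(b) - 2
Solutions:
 g(b) = C1 + b^4/4 - b^3 + b^2*k/2 - 2*b + 4*exp(b)


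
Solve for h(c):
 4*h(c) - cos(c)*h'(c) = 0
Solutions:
 h(c) = C1*(sin(c)^2 + 2*sin(c) + 1)/(sin(c)^2 - 2*sin(c) + 1)


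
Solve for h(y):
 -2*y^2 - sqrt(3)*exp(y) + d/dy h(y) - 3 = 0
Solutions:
 h(y) = C1 + 2*y^3/3 + 3*y + sqrt(3)*exp(y)


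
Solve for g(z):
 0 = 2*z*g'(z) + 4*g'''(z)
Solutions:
 g(z) = C1 + Integral(C2*airyai(-2^(2/3)*z/2) + C3*airybi(-2^(2/3)*z/2), z)


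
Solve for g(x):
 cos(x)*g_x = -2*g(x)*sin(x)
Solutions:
 g(x) = C1*cos(x)^2


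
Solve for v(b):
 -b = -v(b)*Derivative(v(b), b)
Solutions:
 v(b) = -sqrt(C1 + b^2)
 v(b) = sqrt(C1 + b^2)


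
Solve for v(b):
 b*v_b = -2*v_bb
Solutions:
 v(b) = C1 + C2*erf(b/2)


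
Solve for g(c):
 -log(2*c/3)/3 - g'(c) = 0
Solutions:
 g(c) = C1 - c*log(c)/3 - c*log(2)/3 + c/3 + c*log(3)/3


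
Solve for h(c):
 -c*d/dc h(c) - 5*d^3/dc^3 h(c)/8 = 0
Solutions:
 h(c) = C1 + Integral(C2*airyai(-2*5^(2/3)*c/5) + C3*airybi(-2*5^(2/3)*c/5), c)


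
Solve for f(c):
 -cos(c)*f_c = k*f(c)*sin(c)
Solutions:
 f(c) = C1*exp(k*log(cos(c)))


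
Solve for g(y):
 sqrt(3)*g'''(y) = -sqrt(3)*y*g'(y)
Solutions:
 g(y) = C1 + Integral(C2*airyai(-y) + C3*airybi(-y), y)


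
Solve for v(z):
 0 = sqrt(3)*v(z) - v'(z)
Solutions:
 v(z) = C1*exp(sqrt(3)*z)


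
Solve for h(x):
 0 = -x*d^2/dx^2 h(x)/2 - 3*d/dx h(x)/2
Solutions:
 h(x) = C1 + C2/x^2


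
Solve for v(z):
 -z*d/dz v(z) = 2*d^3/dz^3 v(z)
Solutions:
 v(z) = C1 + Integral(C2*airyai(-2^(2/3)*z/2) + C3*airybi(-2^(2/3)*z/2), z)


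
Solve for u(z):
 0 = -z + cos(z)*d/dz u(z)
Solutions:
 u(z) = C1 + Integral(z/cos(z), z)


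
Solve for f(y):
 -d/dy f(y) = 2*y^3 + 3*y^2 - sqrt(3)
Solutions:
 f(y) = C1 - y^4/2 - y^3 + sqrt(3)*y


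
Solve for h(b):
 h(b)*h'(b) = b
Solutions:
 h(b) = -sqrt(C1 + b^2)
 h(b) = sqrt(C1 + b^2)


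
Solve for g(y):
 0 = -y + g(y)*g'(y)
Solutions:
 g(y) = -sqrt(C1 + y^2)
 g(y) = sqrt(C1 + y^2)


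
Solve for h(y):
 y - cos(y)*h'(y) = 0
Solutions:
 h(y) = C1 + Integral(y/cos(y), y)


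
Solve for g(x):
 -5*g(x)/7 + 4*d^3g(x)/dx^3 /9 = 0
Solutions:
 g(x) = C3*exp(4410^(1/3)*x/14) + (C1*sin(3*3^(1/6)*490^(1/3)*x/28) + C2*cos(3*3^(1/6)*490^(1/3)*x/28))*exp(-4410^(1/3)*x/28)


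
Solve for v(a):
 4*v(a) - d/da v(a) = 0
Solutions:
 v(a) = C1*exp(4*a)


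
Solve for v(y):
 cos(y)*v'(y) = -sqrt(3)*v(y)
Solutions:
 v(y) = C1*(sin(y) - 1)^(sqrt(3)/2)/(sin(y) + 1)^(sqrt(3)/2)


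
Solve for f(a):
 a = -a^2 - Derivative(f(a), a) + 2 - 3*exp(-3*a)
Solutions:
 f(a) = C1 - a^3/3 - a^2/2 + 2*a + exp(-3*a)


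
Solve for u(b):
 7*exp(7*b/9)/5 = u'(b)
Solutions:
 u(b) = C1 + 9*exp(7*b/9)/5


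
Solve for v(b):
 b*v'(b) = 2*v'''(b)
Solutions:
 v(b) = C1 + Integral(C2*airyai(2^(2/3)*b/2) + C3*airybi(2^(2/3)*b/2), b)


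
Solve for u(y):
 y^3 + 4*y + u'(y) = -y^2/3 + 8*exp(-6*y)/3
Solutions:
 u(y) = C1 - y^4/4 - y^3/9 - 2*y^2 - 4*exp(-6*y)/9


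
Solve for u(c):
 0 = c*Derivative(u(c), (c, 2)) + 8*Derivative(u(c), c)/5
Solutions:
 u(c) = C1 + C2/c^(3/5)


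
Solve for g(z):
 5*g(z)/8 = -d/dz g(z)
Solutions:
 g(z) = C1*exp(-5*z/8)


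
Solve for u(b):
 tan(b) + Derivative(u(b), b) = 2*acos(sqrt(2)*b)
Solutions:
 u(b) = C1 + 2*b*acos(sqrt(2)*b) - sqrt(2)*sqrt(1 - 2*b^2) + log(cos(b))


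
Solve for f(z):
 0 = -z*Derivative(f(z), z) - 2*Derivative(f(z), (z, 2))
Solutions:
 f(z) = C1 + C2*erf(z/2)


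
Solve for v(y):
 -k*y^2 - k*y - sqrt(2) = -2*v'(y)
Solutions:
 v(y) = C1 + k*y^3/6 + k*y^2/4 + sqrt(2)*y/2


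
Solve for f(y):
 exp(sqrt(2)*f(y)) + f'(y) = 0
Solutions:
 f(y) = sqrt(2)*(2*log(1/(C1 + y)) - log(2))/4


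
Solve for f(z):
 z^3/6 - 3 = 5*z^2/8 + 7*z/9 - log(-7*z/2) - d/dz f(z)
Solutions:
 f(z) = C1 - z^4/24 + 5*z^3/24 + 7*z^2/18 - z*log(-z) + z*(-log(7) + log(2) + 4)


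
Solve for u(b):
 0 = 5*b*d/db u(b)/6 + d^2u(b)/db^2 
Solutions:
 u(b) = C1 + C2*erf(sqrt(15)*b/6)


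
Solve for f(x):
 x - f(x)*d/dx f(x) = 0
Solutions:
 f(x) = -sqrt(C1 + x^2)
 f(x) = sqrt(C1 + x^2)


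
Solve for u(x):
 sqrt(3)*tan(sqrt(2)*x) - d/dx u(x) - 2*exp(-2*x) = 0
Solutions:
 u(x) = C1 + sqrt(6)*log(tan(sqrt(2)*x)^2 + 1)/4 + exp(-2*x)


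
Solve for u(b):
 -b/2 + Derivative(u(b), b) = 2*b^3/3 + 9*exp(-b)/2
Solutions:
 u(b) = C1 + b^4/6 + b^2/4 - 9*exp(-b)/2


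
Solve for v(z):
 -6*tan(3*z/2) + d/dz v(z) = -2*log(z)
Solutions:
 v(z) = C1 - 2*z*log(z) + 2*z - 4*log(cos(3*z/2))


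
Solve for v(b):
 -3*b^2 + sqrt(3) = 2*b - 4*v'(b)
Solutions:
 v(b) = C1 + b^3/4 + b^2/4 - sqrt(3)*b/4


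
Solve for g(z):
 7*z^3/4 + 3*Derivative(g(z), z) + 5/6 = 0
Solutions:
 g(z) = C1 - 7*z^4/48 - 5*z/18


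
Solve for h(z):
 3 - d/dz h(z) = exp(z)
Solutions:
 h(z) = C1 + 3*z - exp(z)


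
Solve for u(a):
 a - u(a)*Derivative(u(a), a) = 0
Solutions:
 u(a) = -sqrt(C1 + a^2)
 u(a) = sqrt(C1 + a^2)


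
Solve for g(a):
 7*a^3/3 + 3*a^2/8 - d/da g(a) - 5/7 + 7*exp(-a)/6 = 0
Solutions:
 g(a) = C1 + 7*a^4/12 + a^3/8 - 5*a/7 - 7*exp(-a)/6


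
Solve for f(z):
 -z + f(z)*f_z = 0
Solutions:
 f(z) = -sqrt(C1 + z^2)
 f(z) = sqrt(C1 + z^2)


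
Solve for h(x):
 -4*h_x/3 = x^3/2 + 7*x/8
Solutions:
 h(x) = C1 - 3*x^4/32 - 21*x^2/64


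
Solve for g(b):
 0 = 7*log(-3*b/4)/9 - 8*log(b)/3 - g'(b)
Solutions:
 g(b) = C1 - 17*b*log(b)/9 + b*(-14*log(2) + 7*log(3) + 17 + 7*I*pi)/9


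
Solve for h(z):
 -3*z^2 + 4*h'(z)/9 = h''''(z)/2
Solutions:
 h(z) = C1 + C4*exp(2*3^(1/3)*z/3) + 9*z^3/4 + (C2*sin(3^(5/6)*z/3) + C3*cos(3^(5/6)*z/3))*exp(-3^(1/3)*z/3)


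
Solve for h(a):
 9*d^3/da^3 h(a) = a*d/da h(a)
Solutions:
 h(a) = C1 + Integral(C2*airyai(3^(1/3)*a/3) + C3*airybi(3^(1/3)*a/3), a)


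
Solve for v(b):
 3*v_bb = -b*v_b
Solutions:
 v(b) = C1 + C2*erf(sqrt(6)*b/6)


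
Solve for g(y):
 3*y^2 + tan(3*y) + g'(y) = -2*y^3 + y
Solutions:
 g(y) = C1 - y^4/2 - y^3 + y^2/2 + log(cos(3*y))/3


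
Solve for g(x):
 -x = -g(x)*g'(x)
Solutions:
 g(x) = -sqrt(C1 + x^2)
 g(x) = sqrt(C1 + x^2)


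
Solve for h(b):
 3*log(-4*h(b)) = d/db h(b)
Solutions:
 -Integral(1/(log(-_y) + 2*log(2)), (_y, h(b)))/3 = C1 - b


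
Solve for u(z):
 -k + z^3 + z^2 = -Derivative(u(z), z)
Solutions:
 u(z) = C1 + k*z - z^4/4 - z^3/3


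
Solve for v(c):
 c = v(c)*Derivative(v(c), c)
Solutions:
 v(c) = -sqrt(C1 + c^2)
 v(c) = sqrt(C1 + c^2)


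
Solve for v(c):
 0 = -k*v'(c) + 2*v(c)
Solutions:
 v(c) = C1*exp(2*c/k)


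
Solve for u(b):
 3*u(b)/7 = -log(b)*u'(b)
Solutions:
 u(b) = C1*exp(-3*li(b)/7)


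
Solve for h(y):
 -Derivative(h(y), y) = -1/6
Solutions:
 h(y) = C1 + y/6


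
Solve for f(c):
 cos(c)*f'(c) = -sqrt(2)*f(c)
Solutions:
 f(c) = C1*(sin(c) - 1)^(sqrt(2)/2)/(sin(c) + 1)^(sqrt(2)/2)


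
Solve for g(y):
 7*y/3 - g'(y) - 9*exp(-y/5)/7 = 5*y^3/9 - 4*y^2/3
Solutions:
 g(y) = C1 - 5*y^4/36 + 4*y^3/9 + 7*y^2/6 + 45*exp(-y/5)/7


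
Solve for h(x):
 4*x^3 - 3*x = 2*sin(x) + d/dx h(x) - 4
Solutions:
 h(x) = C1 + x^4 - 3*x^2/2 + 4*x + 2*cos(x)


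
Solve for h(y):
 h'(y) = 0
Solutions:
 h(y) = C1


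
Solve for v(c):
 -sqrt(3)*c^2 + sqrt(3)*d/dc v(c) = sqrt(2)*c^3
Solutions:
 v(c) = C1 + sqrt(6)*c^4/12 + c^3/3


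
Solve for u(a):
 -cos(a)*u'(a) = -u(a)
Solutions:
 u(a) = C1*sqrt(sin(a) + 1)/sqrt(sin(a) - 1)


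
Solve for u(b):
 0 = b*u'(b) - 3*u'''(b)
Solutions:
 u(b) = C1 + Integral(C2*airyai(3^(2/3)*b/3) + C3*airybi(3^(2/3)*b/3), b)


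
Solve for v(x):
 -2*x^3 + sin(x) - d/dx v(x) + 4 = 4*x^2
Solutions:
 v(x) = C1 - x^4/2 - 4*x^3/3 + 4*x - cos(x)


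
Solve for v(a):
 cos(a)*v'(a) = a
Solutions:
 v(a) = C1 + Integral(a/cos(a), a)


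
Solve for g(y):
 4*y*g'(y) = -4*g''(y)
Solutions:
 g(y) = C1 + C2*erf(sqrt(2)*y/2)


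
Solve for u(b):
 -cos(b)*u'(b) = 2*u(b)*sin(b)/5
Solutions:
 u(b) = C1*cos(b)^(2/5)


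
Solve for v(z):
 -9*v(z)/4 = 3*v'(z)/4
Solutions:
 v(z) = C1*exp(-3*z)


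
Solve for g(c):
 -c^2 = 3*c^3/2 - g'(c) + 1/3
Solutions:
 g(c) = C1 + 3*c^4/8 + c^3/3 + c/3


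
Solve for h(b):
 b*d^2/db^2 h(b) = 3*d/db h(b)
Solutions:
 h(b) = C1 + C2*b^4


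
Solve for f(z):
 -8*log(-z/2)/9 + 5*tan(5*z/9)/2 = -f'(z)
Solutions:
 f(z) = C1 + 8*z*log(-z)/9 - 8*z/9 - 8*z*log(2)/9 + 9*log(cos(5*z/9))/2


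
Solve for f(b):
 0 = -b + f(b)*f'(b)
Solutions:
 f(b) = -sqrt(C1 + b^2)
 f(b) = sqrt(C1 + b^2)


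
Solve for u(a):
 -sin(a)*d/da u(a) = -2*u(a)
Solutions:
 u(a) = C1*(cos(a) - 1)/(cos(a) + 1)


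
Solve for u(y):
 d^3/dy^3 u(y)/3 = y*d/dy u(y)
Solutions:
 u(y) = C1 + Integral(C2*airyai(3^(1/3)*y) + C3*airybi(3^(1/3)*y), y)


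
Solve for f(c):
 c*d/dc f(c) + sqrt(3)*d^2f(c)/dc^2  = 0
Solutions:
 f(c) = C1 + C2*erf(sqrt(2)*3^(3/4)*c/6)


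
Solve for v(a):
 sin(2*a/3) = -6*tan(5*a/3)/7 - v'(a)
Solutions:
 v(a) = C1 + 18*log(cos(5*a/3))/35 + 3*cos(2*a/3)/2


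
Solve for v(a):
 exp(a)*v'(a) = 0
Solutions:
 v(a) = C1


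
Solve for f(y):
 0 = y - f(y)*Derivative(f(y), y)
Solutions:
 f(y) = -sqrt(C1 + y^2)
 f(y) = sqrt(C1 + y^2)


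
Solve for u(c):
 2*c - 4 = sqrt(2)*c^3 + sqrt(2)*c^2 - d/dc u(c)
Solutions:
 u(c) = C1 + sqrt(2)*c^4/4 + sqrt(2)*c^3/3 - c^2 + 4*c


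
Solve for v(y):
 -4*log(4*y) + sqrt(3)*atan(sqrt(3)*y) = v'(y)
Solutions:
 v(y) = C1 - 4*y*log(y) - 8*y*log(2) + 4*y + sqrt(3)*(y*atan(sqrt(3)*y) - sqrt(3)*log(3*y^2 + 1)/6)


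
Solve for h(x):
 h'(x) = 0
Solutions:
 h(x) = C1


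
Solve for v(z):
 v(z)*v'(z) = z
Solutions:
 v(z) = -sqrt(C1 + z^2)
 v(z) = sqrt(C1 + z^2)


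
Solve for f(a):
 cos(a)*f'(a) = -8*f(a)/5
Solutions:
 f(a) = C1*(sin(a) - 1)^(4/5)/(sin(a) + 1)^(4/5)


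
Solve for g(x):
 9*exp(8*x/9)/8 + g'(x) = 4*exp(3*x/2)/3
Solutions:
 g(x) = C1 - 81*exp(8*x/9)/64 + 8*exp(3*x/2)/9


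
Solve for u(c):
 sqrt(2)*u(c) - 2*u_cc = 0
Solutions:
 u(c) = C1*exp(-2^(3/4)*c/2) + C2*exp(2^(3/4)*c/2)


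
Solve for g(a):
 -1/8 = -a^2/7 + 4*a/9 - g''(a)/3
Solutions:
 g(a) = C1 + C2*a - a^4/28 + 2*a^3/9 + 3*a^2/16


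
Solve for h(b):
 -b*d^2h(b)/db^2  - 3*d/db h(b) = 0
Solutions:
 h(b) = C1 + C2/b^2


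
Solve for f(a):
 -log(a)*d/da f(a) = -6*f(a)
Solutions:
 f(a) = C1*exp(6*li(a))


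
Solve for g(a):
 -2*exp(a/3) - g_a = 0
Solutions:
 g(a) = C1 - 6*exp(a/3)


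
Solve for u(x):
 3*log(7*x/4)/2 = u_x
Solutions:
 u(x) = C1 + 3*x*log(x)/2 - 3*x*log(2) - 3*x/2 + 3*x*log(7)/2


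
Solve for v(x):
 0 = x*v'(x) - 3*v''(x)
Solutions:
 v(x) = C1 + C2*erfi(sqrt(6)*x/6)


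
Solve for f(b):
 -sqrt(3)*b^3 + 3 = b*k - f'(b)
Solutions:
 f(b) = C1 + sqrt(3)*b^4/4 + b^2*k/2 - 3*b


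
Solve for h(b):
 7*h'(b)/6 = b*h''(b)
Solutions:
 h(b) = C1 + C2*b^(13/6)


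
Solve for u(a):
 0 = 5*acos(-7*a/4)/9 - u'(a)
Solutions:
 u(a) = C1 + 5*a*acos(-7*a/4)/9 + 5*sqrt(16 - 49*a^2)/63


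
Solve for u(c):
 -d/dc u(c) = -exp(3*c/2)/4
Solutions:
 u(c) = C1 + exp(3*c/2)/6


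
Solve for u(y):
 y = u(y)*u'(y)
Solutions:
 u(y) = -sqrt(C1 + y^2)
 u(y) = sqrt(C1 + y^2)


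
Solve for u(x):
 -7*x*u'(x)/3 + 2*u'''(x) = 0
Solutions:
 u(x) = C1 + Integral(C2*airyai(6^(2/3)*7^(1/3)*x/6) + C3*airybi(6^(2/3)*7^(1/3)*x/6), x)


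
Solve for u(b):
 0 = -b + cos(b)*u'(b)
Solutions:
 u(b) = C1 + Integral(b/cos(b), b)


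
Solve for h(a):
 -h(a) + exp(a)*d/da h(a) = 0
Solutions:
 h(a) = C1*exp(-exp(-a))


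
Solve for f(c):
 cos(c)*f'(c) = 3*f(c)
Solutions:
 f(c) = C1*(sin(c) + 1)^(3/2)/(sin(c) - 1)^(3/2)


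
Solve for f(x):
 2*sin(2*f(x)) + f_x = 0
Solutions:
 f(x) = pi - acos((-C1 - exp(8*x))/(C1 - exp(8*x)))/2
 f(x) = acos((-C1 - exp(8*x))/(C1 - exp(8*x)))/2


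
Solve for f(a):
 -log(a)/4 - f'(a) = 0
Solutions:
 f(a) = C1 - a*log(a)/4 + a/4


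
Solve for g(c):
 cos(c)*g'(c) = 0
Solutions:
 g(c) = C1


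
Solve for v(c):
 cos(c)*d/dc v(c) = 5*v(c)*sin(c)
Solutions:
 v(c) = C1/cos(c)^5


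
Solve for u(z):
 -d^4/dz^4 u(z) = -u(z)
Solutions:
 u(z) = C1*exp(-z) + C2*exp(z) + C3*sin(z) + C4*cos(z)


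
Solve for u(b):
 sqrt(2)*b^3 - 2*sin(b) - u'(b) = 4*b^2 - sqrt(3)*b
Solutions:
 u(b) = C1 + sqrt(2)*b^4/4 - 4*b^3/3 + sqrt(3)*b^2/2 + 2*cos(b)


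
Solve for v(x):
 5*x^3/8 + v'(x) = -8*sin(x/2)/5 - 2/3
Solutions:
 v(x) = C1 - 5*x^4/32 - 2*x/3 + 16*cos(x/2)/5


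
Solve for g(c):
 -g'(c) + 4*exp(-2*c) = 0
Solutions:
 g(c) = C1 - 2*exp(-2*c)


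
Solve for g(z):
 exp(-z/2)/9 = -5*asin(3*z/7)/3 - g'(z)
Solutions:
 g(z) = C1 - 5*z*asin(3*z/7)/3 - 5*sqrt(49 - 9*z^2)/9 + 2*exp(-z/2)/9


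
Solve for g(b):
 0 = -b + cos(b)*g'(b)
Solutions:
 g(b) = C1 + Integral(b/cos(b), b)


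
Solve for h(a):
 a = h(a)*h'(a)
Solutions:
 h(a) = -sqrt(C1 + a^2)
 h(a) = sqrt(C1 + a^2)


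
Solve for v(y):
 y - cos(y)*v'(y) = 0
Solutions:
 v(y) = C1 + Integral(y/cos(y), y)


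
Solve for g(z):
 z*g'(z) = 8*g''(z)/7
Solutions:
 g(z) = C1 + C2*erfi(sqrt(7)*z/4)


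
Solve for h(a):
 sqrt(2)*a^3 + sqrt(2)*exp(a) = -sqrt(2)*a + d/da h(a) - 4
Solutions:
 h(a) = C1 + sqrt(2)*a^4/4 + sqrt(2)*a^2/2 + 4*a + sqrt(2)*exp(a)


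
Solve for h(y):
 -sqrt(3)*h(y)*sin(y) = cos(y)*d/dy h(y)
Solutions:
 h(y) = C1*cos(y)^(sqrt(3))


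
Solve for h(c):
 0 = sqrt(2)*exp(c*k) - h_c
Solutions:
 h(c) = C1 + sqrt(2)*exp(c*k)/k


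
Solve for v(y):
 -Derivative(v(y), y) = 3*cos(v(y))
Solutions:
 v(y) = pi - asin((C1 + exp(6*y))/(C1 - exp(6*y)))
 v(y) = asin((C1 + exp(6*y))/(C1 - exp(6*y)))


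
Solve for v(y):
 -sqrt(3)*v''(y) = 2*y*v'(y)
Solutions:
 v(y) = C1 + C2*erf(3^(3/4)*y/3)


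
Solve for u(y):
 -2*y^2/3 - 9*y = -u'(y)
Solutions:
 u(y) = C1 + 2*y^3/9 + 9*y^2/2


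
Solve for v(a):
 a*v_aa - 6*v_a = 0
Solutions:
 v(a) = C1 + C2*a^7


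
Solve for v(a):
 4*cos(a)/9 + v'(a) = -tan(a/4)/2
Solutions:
 v(a) = C1 + 2*log(cos(a/4)) - 4*sin(a)/9


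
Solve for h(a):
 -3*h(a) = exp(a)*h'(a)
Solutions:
 h(a) = C1*exp(3*exp(-a))


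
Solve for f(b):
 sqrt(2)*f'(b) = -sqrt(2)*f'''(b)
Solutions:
 f(b) = C1 + C2*sin(b) + C3*cos(b)


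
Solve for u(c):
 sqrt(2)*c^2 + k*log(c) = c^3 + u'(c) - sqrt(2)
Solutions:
 u(c) = C1 - c^4/4 + sqrt(2)*c^3/3 + c*k*log(c) - c*k + sqrt(2)*c


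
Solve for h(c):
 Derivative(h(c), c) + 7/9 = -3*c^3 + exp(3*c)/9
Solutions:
 h(c) = C1 - 3*c^4/4 - 7*c/9 + exp(3*c)/27


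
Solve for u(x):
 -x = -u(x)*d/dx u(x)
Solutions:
 u(x) = -sqrt(C1 + x^2)
 u(x) = sqrt(C1 + x^2)


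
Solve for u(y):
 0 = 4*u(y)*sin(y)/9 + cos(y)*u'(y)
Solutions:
 u(y) = C1*cos(y)^(4/9)
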